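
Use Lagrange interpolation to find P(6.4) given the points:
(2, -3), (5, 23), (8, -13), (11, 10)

Lagrange interpolation formula:
P(x) = Σ yᵢ × Lᵢ(x)
where Lᵢ(x) = Π_{j≠i} (x - xⱼ)/(xᵢ - xⱼ)

L_0(6.4) = (6.4 - 5)/(2 - 5) × (6.4 - 8)/(2 - 8) × (6.4 - 11)/(2 - 11) = -0.063605
L_1(6.4) = (6.4 - 2)/(5 - 2) × (6.4 - 8)/(5 - 8) × (6.4 - 11)/(5 - 11) = 0.599704
L_2(6.4) = (6.4 - 2)/(8 - 2) × (6.4 - 5)/(8 - 5) × (6.4 - 11)/(8 - 11) = 0.524741
L_3(6.4) = (6.4 - 2)/(11 - 2) × (6.4 - 5)/(11 - 5) × (6.4 - 8)/(11 - 8) = -0.060840

P(6.4) = (-3)×L_0(6.4) + 23×L_1(6.4) + (-13)×L_2(6.4) + 10×L_3(6.4)
P(6.4) = 6.553975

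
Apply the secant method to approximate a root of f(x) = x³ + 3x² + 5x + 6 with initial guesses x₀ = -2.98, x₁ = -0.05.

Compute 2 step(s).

f(x) = x³ + 3x² + 5x + 6
x₀ = -2.98, x₁ = -0.05

Secant formula: x_{n+1} = x_n - f(x_n)(x_n - x_{n-1})/(f(x_n) - f(x_{n-1}))

Iteration 1:
  f(-2.980000) = -8.722392
  f(-0.050000) = 5.757375
  x_2 = -0.050000 - 5.757375×(-0.050000 - (-2.980000))/(5.757375 - (-8.722392))
       = -1.215012
Iteration 2:
  f(-0.050000) = 5.757375
  f(-1.215012) = 2.560035
  x_3 = -1.215012 - 2.560035×(-1.215012 - (-0.050000))/(2.560035 - 5.757375)
       = -2.147811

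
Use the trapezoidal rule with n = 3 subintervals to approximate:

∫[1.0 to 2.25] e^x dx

f(x) = e^x
a = 1.0, b = 2.25, n = 3
h = (b - a)/n = 0.416667

Trapezoidal rule: (h/2)[f(x₀) + 2f(x₁) + 2f(x₂) + ... + f(xₙ)]

x_0 = 1.0000, f(x_0) = 2.718282, coefficient = 1
x_1 = 1.4167, f(x_1) = 4.123353, coefficient = 2
x_2 = 1.8333, f(x_2) = 6.254701, coefficient = 2
x_3 = 2.2500, f(x_3) = 9.487736, coefficient = 1

I ≈ (0.416667/2) × 32.962126 = 6.867109
Exact value: 6.769454
Error: 0.097655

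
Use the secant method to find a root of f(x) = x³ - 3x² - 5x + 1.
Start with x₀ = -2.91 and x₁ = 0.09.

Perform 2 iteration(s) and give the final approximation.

f(x) = x³ - 3x² - 5x + 1
x₀ = -2.91, x₁ = 0.09

Secant formula: x_{n+1} = x_n - f(x_n)(x_n - x_{n-1})/(f(x_n) - f(x_{n-1}))

Iteration 1:
  f(-2.910000) = -34.496471
  f(0.090000) = 0.526429
  x_2 = 0.090000 - 0.526429×(0.090000 - (-2.910000))/(0.526429 - (-34.496471))
       = 0.044907
Iteration 2:
  f(0.090000) = 0.526429
  f(0.044907) = 0.769506
  x_3 = 0.044907 - 0.769506×(0.044907 - 0.090000)/(0.769506 - 0.526429)
       = 0.187658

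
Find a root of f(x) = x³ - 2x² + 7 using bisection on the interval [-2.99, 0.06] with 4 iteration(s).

f(x) = x³ - 2x² + 7
Initial interval: [-2.99, 0.06]

Iteration 1:
  c_1 = (-2.990000 + 0.060000)/2 = -1.465000
  f(c_1) = f(-1.465000) = -0.436670
  f(a) × f(c) ≥ 0, new interval: [-1.465000, 0.060000]
Iteration 2:
  c_2 = (-1.465000 + 0.060000)/2 = -0.702500
  f(c_2) = f(-0.702500) = 5.666299
  f(a) × f(c) < 0, new interval: [-1.465000, -0.702500]
Iteration 3:
  c_3 = (-1.465000 + (-0.702500))/2 = -1.083750
  f(c_3) = f(-1.083750) = 3.378092
  f(a) × f(c) < 0, new interval: [-1.465000, -1.083750]
Iteration 4:
  c_4 = (-1.465000 + (-1.083750))/2 = -1.274375
  f(c_4) = f(-1.274375) = 1.682311
  f(a) × f(c) < 0, new interval: [-1.465000, -1.274375]

After 4 iteration(s), the approximation is c_4 = -1.274375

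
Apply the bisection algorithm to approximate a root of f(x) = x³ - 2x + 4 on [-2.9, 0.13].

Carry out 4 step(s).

f(x) = x³ - 2x + 4
Initial interval: [-2.9, 0.13]

Iteration 1:
  c_1 = (-2.900000 + 0.130000)/2 = -1.385000
  f(c_1) = f(-1.385000) = 4.113258
  f(a) × f(c) < 0, new interval: [-2.900000, -1.385000]
Iteration 2:
  c_2 = (-2.900000 + (-1.385000))/2 = -2.142500
  f(c_2) = f(-2.142500) = -1.549731
  f(a) × f(c) ≥ 0, new interval: [-2.142500, -1.385000]
Iteration 3:
  c_3 = (-2.142500 + (-1.385000))/2 = -1.763750
  f(c_3) = f(-1.763750) = 2.040802
  f(a) × f(c) < 0, new interval: [-2.142500, -1.763750]
Iteration 4:
  c_4 = (-2.142500 + (-1.763750))/2 = -1.953125
  f(c_4) = f(-1.953125) = 0.455669
  f(a) × f(c) < 0, new interval: [-2.142500, -1.953125]

After 4 iteration(s), the approximation is c_4 = -1.953125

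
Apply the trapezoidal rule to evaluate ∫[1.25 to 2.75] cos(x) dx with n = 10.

f(x) = cos(x)
a = 1.25, b = 2.75, n = 10
h = (b - a)/n = 0.150000

Trapezoidal rule: (h/2)[f(x₀) + 2f(x₁) + 2f(x₂) + ... + f(xₙ)]

x_0 = 1.2500, f(x_0) = 0.315322, coefficient = 1
x_1 = 1.4000, f(x_1) = 0.169967, coefficient = 2
x_2 = 1.5500, f(x_2) = 0.020795, coefficient = 2
x_3 = 1.7000, f(x_3) = -0.128844, coefficient = 2
x_4 = 1.8500, f(x_4) = -0.275590, coefficient = 2
x_5 = 2.0000, f(x_5) = -0.416147, coefficient = 2
x_6 = 2.1500, f(x_6) = -0.547358, coefficient = 2
x_7 = 2.3000, f(x_7) = -0.666276, coefficient = 2
x_8 = 2.4500, f(x_8) = -0.770231, coefficient = 2
x_9 = 2.6000, f(x_9) = -0.856889, coefficient = 2
x_10 = 2.7500, f(x_10) = -0.924302, coefficient = 1

I ≈ (0.150000/2) × -7.550127 = -0.566259
Exact value: -0.567324
Error: 0.001064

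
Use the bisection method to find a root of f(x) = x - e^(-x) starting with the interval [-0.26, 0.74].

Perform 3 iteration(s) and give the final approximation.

f(x) = x - e^(-x)
Initial interval: [-0.26, 0.74]

Iteration 1:
  c_1 = (-0.260000 + 0.740000)/2 = 0.240000
  f(c_1) = f(0.240000) = -0.546628
  f(a) × f(c) ≥ 0, new interval: [0.240000, 0.740000]
Iteration 2:
  c_2 = (0.240000 + 0.740000)/2 = 0.490000
  f(c_2) = f(0.490000) = -0.122626
  f(a) × f(c) ≥ 0, new interval: [0.490000, 0.740000]
Iteration 3:
  c_3 = (0.490000 + 0.740000)/2 = 0.615000
  f(c_3) = f(0.615000) = 0.074359
  f(a) × f(c) < 0, new interval: [0.490000, 0.615000]

After 3 iteration(s), the approximation is c_3 = 0.615000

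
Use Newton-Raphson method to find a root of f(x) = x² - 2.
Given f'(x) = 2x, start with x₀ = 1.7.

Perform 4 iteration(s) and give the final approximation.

f(x) = x² - 2
f'(x) = 2x
x₀ = 1.7

Newton-Raphson formula: x_{n+1} = x_n - f(x_n)/f'(x_n)

Iteration 1:
  f(1.700000) = 0.890000
  f'(1.700000) = 3.400000
  x_1 = 1.700000 - 0.890000/3.400000 = 1.438235
Iteration 2:
  f(1.438235) = 0.068521
  f'(1.438235) = 2.876471
  x_2 = 1.438235 - 0.068521/2.876471 = 1.414414
Iteration 3:
  f(1.414414) = 0.000567
  f'(1.414414) = 2.828828
  x_3 = 1.414414 - 0.000567/2.828828 = 1.414214
Iteration 4:
  f(1.414214) = 0.000000
  f'(1.414214) = 2.828427
  x_4 = 1.414214 - 0.000000/2.828427 = 1.414214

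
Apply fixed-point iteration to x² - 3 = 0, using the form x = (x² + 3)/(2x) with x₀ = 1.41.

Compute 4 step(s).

Equation: x² - 3 = 0
Fixed-point form: x = (x² + 3)/(2x)
x₀ = 1.41

x_1 = g(1.410000) = 1.768830
x_2 = g(1.768830) = 1.732433
x_3 = g(1.732433) = 1.732051
x_4 = g(1.732051) = 1.732051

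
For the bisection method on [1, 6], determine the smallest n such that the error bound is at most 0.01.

We need (b-a)/2^n ≤ 0.01
(6 - 1)/2^n ≤ 0.01
5/2^n ≤ 0.01
2^n ≥ 500
n ≥ log₂(500) = 8.97
n ≥ 9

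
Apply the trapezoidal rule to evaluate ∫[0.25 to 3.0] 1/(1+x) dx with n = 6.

f(x) = 1/(1+x)
a = 0.25, b = 3.0, n = 6
h = (b - a)/n = 0.458333

Trapezoidal rule: (h/2)[f(x₀) + 2f(x₁) + 2f(x₂) + ... + f(xₙ)]

x_0 = 0.2500, f(x_0) = 0.800000, coefficient = 1
x_1 = 0.7083, f(x_1) = 0.585366, coefficient = 2
x_2 = 1.1667, f(x_2) = 0.461538, coefficient = 2
x_3 = 1.6250, f(x_3) = 0.380952, coefficient = 2
x_4 = 2.0833, f(x_4) = 0.324324, coefficient = 2
x_5 = 2.5417, f(x_5) = 0.282353, coefficient = 2
x_6 = 3.0000, f(x_6) = 0.250000, coefficient = 1

I ≈ (0.458333/2) × 5.119068 = 1.173120
Exact value: 1.163151
Error: 0.009969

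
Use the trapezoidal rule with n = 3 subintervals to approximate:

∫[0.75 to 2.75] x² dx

f(x) = x²
a = 0.75, b = 2.75, n = 3
h = (b - a)/n = 0.666667

Trapezoidal rule: (h/2)[f(x₀) + 2f(x₁) + 2f(x₂) + ... + f(xₙ)]

x_0 = 0.7500, f(x_0) = 0.562500, coefficient = 1
x_1 = 1.4167, f(x_1) = 2.006944, coefficient = 2
x_2 = 2.0833, f(x_2) = 4.340278, coefficient = 2
x_3 = 2.7500, f(x_3) = 7.562500, coefficient = 1

I ≈ (0.666667/2) × 20.819444 = 6.939815
Exact value: 6.791667
Error: 0.148148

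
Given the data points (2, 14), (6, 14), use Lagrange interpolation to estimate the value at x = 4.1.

Lagrange interpolation formula:
P(x) = Σ yᵢ × Lᵢ(x)
where Lᵢ(x) = Π_{j≠i} (x - xⱼ)/(xᵢ - xⱼ)

L_0(4.1) = (4.1 - 6)/(2 - 6) = 0.475000
L_1(4.1) = (4.1 - 2)/(6 - 2) = 0.525000

P(4.1) = 14×L_0(4.1) + 14×L_1(4.1)
P(4.1) = 14.000000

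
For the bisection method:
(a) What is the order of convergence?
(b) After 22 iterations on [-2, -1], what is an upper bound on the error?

(a) Bisection has linear (order 1) convergence; the error is halved each step.

(b) Error bound = (b-a)/2^n = (-1 - (-2))/2^{22}
    = 1/2^{22}

(a) 1 (linear); (b) error ≤ 2.38e-07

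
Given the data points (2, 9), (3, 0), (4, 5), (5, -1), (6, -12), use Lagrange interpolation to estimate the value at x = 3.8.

Lagrange interpolation formula:
P(x) = Σ yᵢ × Lᵢ(x)
where Lᵢ(x) = Π_{j≠i} (x - xⱼ)/(xᵢ - xⱼ)

L_0(3.8) = (3.8 - 3)/(2 - 3) × (3.8 - 4)/(2 - 4) × (3.8 - 5)/(2 - 5) × (3.8 - 6)/(2 - 6) = -0.017600
L_1(3.8) = (3.8 - 2)/(3 - 2) × (3.8 - 4)/(3 - 4) × (3.8 - 5)/(3 - 5) × (3.8 - 6)/(3 - 6) = 0.158400
L_2(3.8) = (3.8 - 2)/(4 - 2) × (3.8 - 3)/(4 - 3) × (3.8 - 5)/(4 - 5) × (3.8 - 6)/(4 - 6) = 0.950400
L_3(3.8) = (3.8 - 2)/(5 - 2) × (3.8 - 3)/(5 - 3) × (3.8 - 4)/(5 - 4) × (3.8 - 6)/(5 - 6) = -0.105600
L_4(3.8) = (3.8 - 2)/(6 - 2) × (3.8 - 3)/(6 - 3) × (3.8 - 4)/(6 - 4) × (3.8 - 5)/(6 - 5) = 0.014400

P(3.8) = 9×L_0(3.8) + 0×L_1(3.8) + 5×L_2(3.8) + (-1)×L_3(3.8) + (-12)×L_4(3.8)
P(3.8) = 4.526400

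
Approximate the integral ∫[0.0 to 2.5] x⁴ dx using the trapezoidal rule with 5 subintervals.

f(x) = x⁴
a = 0.0, b = 2.5, n = 5
h = (b - a)/n = 0.500000

Trapezoidal rule: (h/2)[f(x₀) + 2f(x₁) + 2f(x₂) + ... + f(xₙ)]

x_0 = 0.0000, f(x_0) = 0.000000, coefficient = 1
x_1 = 0.5000, f(x_1) = 0.062500, coefficient = 2
x_2 = 1.0000, f(x_2) = 1.000000, coefficient = 2
x_3 = 1.5000, f(x_3) = 5.062500, coefficient = 2
x_4 = 2.0000, f(x_4) = 16.000000, coefficient = 2
x_5 = 2.5000, f(x_5) = 39.062500, coefficient = 1

I ≈ (0.500000/2) × 83.312500 = 20.828125
Exact value: 19.531250
Error: 1.296875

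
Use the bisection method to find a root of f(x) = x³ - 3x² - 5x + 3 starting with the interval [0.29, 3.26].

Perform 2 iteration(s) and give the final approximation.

f(x) = x³ - 3x² - 5x + 3
Initial interval: [0.29, 3.26]

Iteration 1:
  c_1 = (0.290000 + 3.260000)/2 = 1.775000
  f(c_1) = f(1.775000) = -9.734516
  f(a) × f(c) < 0, new interval: [0.290000, 1.775000]
Iteration 2:
  c_2 = (0.290000 + 1.775000)/2 = 1.032500
  f(c_2) = f(1.032500) = -4.259966
  f(a) × f(c) < 0, new interval: [0.290000, 1.032500]

After 2 iteration(s), the approximation is c_2 = 1.032500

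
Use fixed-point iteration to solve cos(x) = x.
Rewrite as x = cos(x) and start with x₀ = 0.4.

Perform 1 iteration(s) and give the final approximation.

Equation: cos(x) = x
Fixed-point form: x = cos(x)
x₀ = 0.4

x_1 = g(0.400000) = 0.921061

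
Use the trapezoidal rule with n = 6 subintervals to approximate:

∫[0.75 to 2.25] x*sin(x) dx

f(x) = x*sin(x)
a = 0.75, b = 2.25, n = 6
h = (b - a)/n = 0.250000

Trapezoidal rule: (h/2)[f(x₀) + 2f(x₁) + 2f(x₂) + ... + f(xₙ)]

x_0 = 0.7500, f(x_0) = 0.511229, coefficient = 1
x_1 = 1.0000, f(x_1) = 0.841471, coefficient = 2
x_2 = 1.2500, f(x_2) = 1.186231, coefficient = 2
x_3 = 1.5000, f(x_3) = 1.496242, coefficient = 2
x_4 = 1.7500, f(x_4) = 1.721975, coefficient = 2
x_5 = 2.0000, f(x_5) = 1.818595, coefficient = 2
x_6 = 2.2500, f(x_6) = 1.750665, coefficient = 1

I ≈ (0.250000/2) × 16.390923 = 2.048865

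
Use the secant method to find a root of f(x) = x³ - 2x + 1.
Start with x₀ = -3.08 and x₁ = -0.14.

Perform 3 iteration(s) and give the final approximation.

f(x) = x³ - 2x + 1
x₀ = -3.08, x₁ = -0.14

Secant formula: x_{n+1} = x_n - f(x_n)(x_n - x_{n-1})/(f(x_n) - f(x_{n-1}))

Iteration 1:
  f(-3.080000) = -22.058112
  f(-0.140000) = 1.277256
  x_2 = -0.140000 - 1.277256×(-0.140000 - (-3.080000))/(1.277256 - (-22.058112))
       = -0.300920
Iteration 2:
  f(-0.140000) = 1.277256
  f(-0.300920) = 1.574591
  x_3 = -0.300920 - 1.574591×(-0.300920 - (-0.140000))/(1.574591 - 1.277256)
       = 0.551261
Iteration 3:
  f(-0.300920) = 1.574591
  f(0.551261) = 0.065000
  x_4 = 0.551261 - 0.065000×(0.551261 - (-0.300920))/(0.065000 - 1.574591)
       = 0.587954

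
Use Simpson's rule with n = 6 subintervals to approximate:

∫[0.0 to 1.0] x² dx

f(x) = x²
a = 0.0, b = 1.0, n = 6
h = (b - a)/n = 0.166667

Simpson's rule: (h/3)[f(x₀) + 4f(x₁) + 2f(x₂) + ... + f(xₙ)]

x_0 = 0.0000, f(x_0) = 0.000000, coefficient = 1
x_1 = 0.1667, f(x_1) = 0.027778, coefficient = 4
x_2 = 0.3333, f(x_2) = 0.111111, coefficient = 2
x_3 = 0.5000, f(x_3) = 0.250000, coefficient = 4
x_4 = 0.6667, f(x_4) = 0.444444, coefficient = 2
x_5 = 0.8333, f(x_5) = 0.694444, coefficient = 4
x_6 = 1.0000, f(x_6) = 1.000000, coefficient = 1

I ≈ (0.166667/3) × 6.000000 = 0.333333
Exact value: 0.333333
Error: 0.000000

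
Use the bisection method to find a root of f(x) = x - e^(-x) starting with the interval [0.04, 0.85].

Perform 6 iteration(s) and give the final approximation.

f(x) = x - e^(-x)
Initial interval: [0.04, 0.85]

Iteration 1:
  c_1 = (0.040000 + 0.850000)/2 = 0.445000
  f(c_1) = f(0.445000) = -0.195824
  f(a) × f(c) ≥ 0, new interval: [0.445000, 0.850000]
Iteration 2:
  c_2 = (0.445000 + 0.850000)/2 = 0.647500
  f(c_2) = f(0.647500) = 0.124147
  f(a) × f(c) < 0, new interval: [0.445000, 0.647500]
Iteration 3:
  c_3 = (0.445000 + 0.647500)/2 = 0.546250
  f(c_3) = f(0.546250) = -0.032867
  f(a) × f(c) ≥ 0, new interval: [0.546250, 0.647500]
Iteration 4:
  c_4 = (0.546250 + 0.647500)/2 = 0.596875
  f(c_4) = f(0.596875) = 0.046346
  f(a) × f(c) < 0, new interval: [0.546250, 0.596875]
Iteration 5:
  c_5 = (0.546250 + 0.596875)/2 = 0.571562
  f(c_5) = f(0.571562) = 0.006920
  f(a) × f(c) < 0, new interval: [0.546250, 0.571562]
Iteration 6:
  c_6 = (0.546250 + 0.571562)/2 = 0.558906
  f(c_6) = f(0.558906) = -0.012928
  f(a) × f(c) ≥ 0, new interval: [0.558906, 0.571562]

After 6 iteration(s), the approximation is c_6 = 0.558906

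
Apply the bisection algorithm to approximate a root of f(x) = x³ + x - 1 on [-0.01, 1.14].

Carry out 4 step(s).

f(x) = x³ + x - 1
Initial interval: [-0.01, 1.14]

Iteration 1:
  c_1 = (-0.010000 + 1.140000)/2 = 0.565000
  f(c_1) = f(0.565000) = -0.254638
  f(a) × f(c) ≥ 0, new interval: [0.565000, 1.140000]
Iteration 2:
  c_2 = (0.565000 + 1.140000)/2 = 0.852500
  f(c_2) = f(0.852500) = 0.472060
  f(a) × f(c) < 0, new interval: [0.565000, 0.852500]
Iteration 3:
  c_3 = (0.565000 + 0.852500)/2 = 0.708750
  f(c_3) = f(0.708750) = 0.064774
  f(a) × f(c) < 0, new interval: [0.565000, 0.708750]
Iteration 4:
  c_4 = (0.565000 + 0.708750)/2 = 0.636875
  f(c_4) = f(0.636875) = -0.104802
  f(a) × f(c) ≥ 0, new interval: [0.636875, 0.708750]

After 4 iteration(s), the approximation is c_4 = 0.636875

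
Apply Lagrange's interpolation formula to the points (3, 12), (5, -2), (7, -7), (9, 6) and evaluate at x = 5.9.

Lagrange interpolation formula:
P(x) = Σ yᵢ × Lᵢ(x)
where Lᵢ(x) = Π_{j≠i} (x - xⱼ)/(xᵢ - xⱼ)

L_0(5.9) = (5.9 - 5)/(3 - 5) × (5.9 - 7)/(3 - 7) × (5.9 - 9)/(3 - 9) = -0.063937
L_1(5.9) = (5.9 - 3)/(5 - 3) × (5.9 - 7)/(5 - 7) × (5.9 - 9)/(5 - 9) = 0.618062
L_2(5.9) = (5.9 - 3)/(7 - 3) × (5.9 - 5)/(7 - 5) × (5.9 - 9)/(7 - 9) = 0.505688
L_3(5.9) = (5.9 - 3)/(9 - 3) × (5.9 - 5)/(9 - 5) × (5.9 - 7)/(9 - 7) = -0.059813

P(5.9) = 12×L_0(5.9) + (-2)×L_1(5.9) + (-7)×L_2(5.9) + 6×L_3(5.9)
P(5.9) = -5.902063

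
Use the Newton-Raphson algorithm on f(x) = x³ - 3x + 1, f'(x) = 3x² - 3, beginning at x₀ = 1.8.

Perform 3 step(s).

f(x) = x³ - 3x + 1
f'(x) = 3x² - 3
x₀ = 1.8

Newton-Raphson formula: x_{n+1} = x_n - f(x_n)/f'(x_n)

Iteration 1:
  f(1.800000) = 1.432000
  f'(1.800000) = 6.720000
  x_1 = 1.800000 - 1.432000/6.720000 = 1.586905
Iteration 2:
  f(1.586905) = 0.235535
  f'(1.586905) = 4.554800
  x_2 = 1.586905 - 0.235535/4.554800 = 1.535193
Iteration 3:
  f(1.535193) = 0.012592
  f'(1.535193) = 4.070456
  x_3 = 1.535193 - 0.012592/4.070456 = 1.532100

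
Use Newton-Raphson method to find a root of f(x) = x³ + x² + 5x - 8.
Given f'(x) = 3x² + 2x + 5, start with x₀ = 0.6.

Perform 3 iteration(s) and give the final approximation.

f(x) = x³ + x² + 5x - 8
f'(x) = 3x² + 2x + 5
x₀ = 0.6

Newton-Raphson formula: x_{n+1} = x_n - f(x_n)/f'(x_n)

Iteration 1:
  f(0.600000) = -4.424000
  f'(0.600000) = 7.280000
  x_1 = 0.600000 - (-4.424000)/7.280000 = 1.207692
Iteration 2:
  f(1.207692) = 1.258426
  f'(1.207692) = 11.790947
  x_2 = 1.207692 - 1.258426/11.790947 = 1.100964
Iteration 3:
  f(1.100964) = 0.051445
  f'(1.100964) = 10.838294
  x_3 = 1.100964 - 0.051445/10.838294 = 1.096217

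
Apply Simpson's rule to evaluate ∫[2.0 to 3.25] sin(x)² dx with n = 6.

f(x) = sin(x)²
a = 2.0, b = 3.25, n = 6
h = (b - a)/n = 0.208333

Simpson's rule: (h/3)[f(x₀) + 4f(x₁) + 2f(x₂) + ... + f(xₙ)]

x_0 = 2.0000, f(x_0) = 0.826822, coefficient = 1
x_1 = 2.2083, f(x_1) = 0.645715, coefficient = 4
x_2 = 2.4167, f(x_2) = 0.439675, coefficient = 2
x_3 = 2.6250, f(x_3) = 0.243957, coefficient = 4
x_4 = 2.8333, f(x_4) = 0.092052, coefficient = 2
x_5 = 3.0417, f(x_5) = 0.009952, coefficient = 4
x_6 = 3.2500, f(x_6) = 0.011706, coefficient = 1

I ≈ (0.208333/3) × 5.500481 = 0.381978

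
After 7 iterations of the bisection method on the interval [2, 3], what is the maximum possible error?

Bisection error bound: |error| ≤ (b-a)/2^n
|error| ≤ (3 - 2)/2^7 = 1/2^7
|error| ≤ 0.0078125000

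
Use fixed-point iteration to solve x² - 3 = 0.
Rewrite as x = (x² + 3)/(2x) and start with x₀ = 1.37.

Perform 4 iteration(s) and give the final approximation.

Equation: x² - 3 = 0
Fixed-point form: x = (x² + 3)/(2x)
x₀ = 1.37

x_1 = g(1.370000) = 1.779891
x_2 = g(1.779891) = 1.732694
x_3 = g(1.732694) = 1.732051
x_4 = g(1.732051) = 1.732051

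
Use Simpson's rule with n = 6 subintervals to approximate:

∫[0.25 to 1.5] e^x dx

f(x) = e^x
a = 0.25, b = 1.5, n = 6
h = (b - a)/n = 0.208333

Simpson's rule: (h/3)[f(x₀) + 4f(x₁) + 2f(x₂) + ... + f(xₙ)]

x_0 = 0.2500, f(x_0) = 1.284025, coefficient = 1
x_1 = 0.4583, f(x_1) = 1.581436, coefficient = 4
x_2 = 0.6667, f(x_2) = 1.947734, coefficient = 2
x_3 = 0.8750, f(x_3) = 2.398875, coefficient = 4
x_4 = 1.0833, f(x_4) = 2.954512, coefficient = 2
x_5 = 1.2917, f(x_5) = 3.638846, coefficient = 4
x_6 = 1.5000, f(x_6) = 4.481689, coefficient = 1

I ≈ (0.208333/3) × 46.046836 = 3.197697
Exact value: 3.197664
Error: 0.000033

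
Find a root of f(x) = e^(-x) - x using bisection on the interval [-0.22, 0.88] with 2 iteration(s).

f(x) = e^(-x) - x
Initial interval: [-0.22, 0.88]

Iteration 1:
  c_1 = (-0.220000 + 0.880000)/2 = 0.330000
  f(c_1) = f(0.330000) = 0.388924
  f(a) × f(c) ≥ 0, new interval: [0.330000, 0.880000]
Iteration 2:
  c_2 = (0.330000 + 0.880000)/2 = 0.605000
  f(c_2) = f(0.605000) = -0.058926
  f(a) × f(c) < 0, new interval: [0.330000, 0.605000]

After 2 iteration(s), the approximation is c_2 = 0.605000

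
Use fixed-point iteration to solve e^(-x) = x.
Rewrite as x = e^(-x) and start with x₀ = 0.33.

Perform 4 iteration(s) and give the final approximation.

Equation: e^(-x) = x
Fixed-point form: x = e^(-x)
x₀ = 0.33

x_1 = g(0.330000) = 0.718924
x_2 = g(0.718924) = 0.487276
x_3 = g(0.487276) = 0.614297
x_4 = g(0.614297) = 0.541021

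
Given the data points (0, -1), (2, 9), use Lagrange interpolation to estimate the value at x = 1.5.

Lagrange interpolation formula:
P(x) = Σ yᵢ × Lᵢ(x)
where Lᵢ(x) = Π_{j≠i} (x - xⱼ)/(xᵢ - xⱼ)

L_0(1.5) = (1.5 - 2)/(0 - 2) = 0.250000
L_1(1.5) = (1.5 - 0)/(2 - 0) = 0.750000

P(1.5) = (-1)×L_0(1.5) + 9×L_1(1.5)
P(1.5) = 6.500000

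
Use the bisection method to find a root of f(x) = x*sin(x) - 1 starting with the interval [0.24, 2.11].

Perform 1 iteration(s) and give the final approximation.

f(x) = x*sin(x) - 1
Initial interval: [0.24, 2.11]

Iteration 1:
  c_1 = (0.240000 + 2.110000)/2 = 1.175000
  f(c_1) = f(1.175000) = 0.084161
  f(a) × f(c) < 0, new interval: [0.240000, 1.175000]

After 1 iteration(s), the approximation is c_1 = 1.175000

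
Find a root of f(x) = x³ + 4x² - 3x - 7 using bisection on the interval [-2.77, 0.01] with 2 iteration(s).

f(x) = x³ + 4x² - 3x - 7
Initial interval: [-2.77, 0.01]

Iteration 1:
  c_1 = (-2.770000 + 0.010000)/2 = -1.380000
  f(c_1) = f(-1.380000) = 2.129528
  f(a) × f(c) ≥ 0, new interval: [-1.380000, 0.010000]
Iteration 2:
  c_2 = (-1.380000 + 0.010000)/2 = -0.685000
  f(c_2) = f(-0.685000) = -3.389519
  f(a) × f(c) < 0, new interval: [-1.380000, -0.685000]

After 2 iteration(s), the approximation is c_2 = -0.685000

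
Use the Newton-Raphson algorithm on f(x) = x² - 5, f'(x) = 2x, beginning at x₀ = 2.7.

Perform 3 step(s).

f(x) = x² - 5
f'(x) = 2x
x₀ = 2.7

Newton-Raphson formula: x_{n+1} = x_n - f(x_n)/f'(x_n)

Iteration 1:
  f(2.700000) = 2.290000
  f'(2.700000) = 5.400000
  x_1 = 2.700000 - 2.290000/5.400000 = 2.275926
Iteration 2:
  f(2.275926) = 0.179839
  f'(2.275926) = 4.551852
  x_2 = 2.275926 - 0.179839/4.551852 = 2.236417
Iteration 3:
  f(2.236417) = 0.001561
  f'(2.236417) = 4.472834
  x_3 = 2.236417 - 0.001561/4.472834 = 2.236068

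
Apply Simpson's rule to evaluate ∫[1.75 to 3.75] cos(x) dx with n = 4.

f(x) = cos(x)
a = 1.75, b = 3.75, n = 4
h = (b - a)/n = 0.500000

Simpson's rule: (h/3)[f(x₀) + 4f(x₁) + 2f(x₂) + ... + f(xₙ)]

x_0 = 1.7500, f(x_0) = -0.178246, coefficient = 1
x_1 = 2.2500, f(x_1) = -0.628174, coefficient = 4
x_2 = 2.7500, f(x_2) = -0.924302, coefficient = 2
x_3 = 3.2500, f(x_3) = -0.994130, coefficient = 4
x_4 = 3.7500, f(x_4) = -0.820559, coefficient = 1

I ≈ (0.500000/3) × -9.336623 = -1.556104
Exact value: -1.555547
Error: 0.000557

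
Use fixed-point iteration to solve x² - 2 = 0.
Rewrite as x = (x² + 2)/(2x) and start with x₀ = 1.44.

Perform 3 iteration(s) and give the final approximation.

Equation: x² - 2 = 0
Fixed-point form: x = (x² + 2)/(2x)
x₀ = 1.44

x_1 = g(1.440000) = 1.414444
x_2 = g(1.414444) = 1.414214
x_3 = g(1.414214) = 1.414214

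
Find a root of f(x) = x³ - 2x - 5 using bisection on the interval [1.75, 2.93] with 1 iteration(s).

f(x) = x³ - 2x - 5
Initial interval: [1.75, 2.93]

Iteration 1:
  c_1 = (1.750000 + 2.930000)/2 = 2.340000
  f(c_1) = f(2.340000) = 3.132904
  f(a) × f(c) < 0, new interval: [1.750000, 2.340000]

After 1 iteration(s), the approximation is c_1 = 2.340000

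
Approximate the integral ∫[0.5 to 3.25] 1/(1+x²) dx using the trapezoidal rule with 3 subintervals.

f(x) = 1/(1+x²)
a = 0.5, b = 3.25, n = 3
h = (b - a)/n = 0.916667

Trapezoidal rule: (h/2)[f(x₀) + 2f(x₁) + 2f(x₂) + ... + f(xₙ)]

x_0 = 0.5000, f(x_0) = 0.800000, coefficient = 1
x_1 = 1.4167, f(x_1) = 0.332564, coefficient = 2
x_2 = 2.3333, f(x_2) = 0.155172, coefficient = 2
x_3 = 3.2500, f(x_3) = 0.086486, coefficient = 1

I ≈ (0.916667/2) × 1.861958 = 0.853398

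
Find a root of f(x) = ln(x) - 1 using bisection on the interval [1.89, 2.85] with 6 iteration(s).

f(x) = ln(x) - 1
Initial interval: [1.89, 2.85]

Iteration 1:
  c_1 = (1.890000 + 2.850000)/2 = 2.370000
  f(c_1) = f(2.370000) = -0.137110
  f(a) × f(c) ≥ 0, new interval: [2.370000, 2.850000]
Iteration 2:
  c_2 = (2.370000 + 2.850000)/2 = 2.610000
  f(c_2) = f(2.610000) = -0.040650
  f(a) × f(c) ≥ 0, new interval: [2.610000, 2.850000]
Iteration 3:
  c_3 = (2.610000 + 2.850000)/2 = 2.730000
  f(c_3) = f(2.730000) = 0.004302
  f(a) × f(c) < 0, new interval: [2.610000, 2.730000]
Iteration 4:
  c_4 = (2.610000 + 2.730000)/2 = 2.670000
  f(c_4) = f(2.670000) = -0.017922
  f(a) × f(c) ≥ 0, new interval: [2.670000, 2.730000]
Iteration 5:
  c_5 = (2.670000 + 2.730000)/2 = 2.700000
  f(c_5) = f(2.700000) = -0.006748
  f(a) × f(c) ≥ 0, new interval: [2.700000, 2.730000]
Iteration 6:
  c_6 = (2.700000 + 2.730000)/2 = 2.715000
  f(c_6) = f(2.715000) = -0.001208
  f(a) × f(c) ≥ 0, new interval: [2.715000, 2.730000]

After 6 iteration(s), the approximation is c_6 = 2.715000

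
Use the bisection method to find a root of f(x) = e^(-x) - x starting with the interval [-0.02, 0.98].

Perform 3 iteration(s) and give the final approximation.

f(x) = e^(-x) - x
Initial interval: [-0.02, 0.98]

Iteration 1:
  c_1 = (-0.020000 + 0.980000)/2 = 0.480000
  f(c_1) = f(0.480000) = 0.138783
  f(a) × f(c) ≥ 0, new interval: [0.480000, 0.980000]
Iteration 2:
  c_2 = (0.480000 + 0.980000)/2 = 0.730000
  f(c_2) = f(0.730000) = -0.248091
  f(a) × f(c) < 0, new interval: [0.480000, 0.730000]
Iteration 3:
  c_3 = (0.480000 + 0.730000)/2 = 0.605000
  f(c_3) = f(0.605000) = -0.058926
  f(a) × f(c) < 0, new interval: [0.480000, 0.605000]

After 3 iteration(s), the approximation is c_3 = 0.605000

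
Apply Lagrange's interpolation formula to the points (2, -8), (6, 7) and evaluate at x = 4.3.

Lagrange interpolation formula:
P(x) = Σ yᵢ × Lᵢ(x)
where Lᵢ(x) = Π_{j≠i} (x - xⱼ)/(xᵢ - xⱼ)

L_0(4.3) = (4.3 - 6)/(2 - 6) = 0.425000
L_1(4.3) = (4.3 - 2)/(6 - 2) = 0.575000

P(4.3) = (-8)×L_0(4.3) + 7×L_1(4.3)
P(4.3) = 0.625000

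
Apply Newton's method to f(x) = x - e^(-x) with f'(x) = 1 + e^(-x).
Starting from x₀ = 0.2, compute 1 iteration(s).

f(x) = x - e^(-x)
f'(x) = 1 + e^(-x)
x₀ = 0.2

Newton-Raphson formula: x_{n+1} = x_n - f(x_n)/f'(x_n)

Iteration 1:
  f(0.200000) = -0.618731
  f'(0.200000) = 1.818731
  x_1 = 0.200000 - (-0.618731)/1.818731 = 0.540199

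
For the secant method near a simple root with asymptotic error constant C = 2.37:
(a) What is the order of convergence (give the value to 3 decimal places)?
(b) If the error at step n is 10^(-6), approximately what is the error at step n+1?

(a) Secant method has superlinear convergence with order φ = (1+√5)/2 ≈ 1.618.
    This means |e_{n+1}| ≈ C|e_n|^1.618.

(b) With |e_n| = 10^(-6) and C = 2.37:
    |e_{n+1}| ≈ 2.37 × (10^(-6))^1.618 = 2.37 × 10^(-9.71)

(a) ≈ 1.618 (golden ratio); (b) |e_{n+1}| ≈ 4.640e-10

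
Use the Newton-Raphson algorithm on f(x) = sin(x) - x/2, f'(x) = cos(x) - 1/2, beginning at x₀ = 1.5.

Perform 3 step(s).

f(x) = sin(x) - x/2
f'(x) = cos(x) - 1/2
x₀ = 1.5

Newton-Raphson formula: x_{n+1} = x_n - f(x_n)/f'(x_n)

Iteration 1:
  f(1.500000) = 0.247495
  f'(1.500000) = -0.429263
  x_1 = 1.500000 - 0.247495/(-0.429263) = 2.076558
Iteration 2:
  f(2.076558) = -0.163473
  f'(2.076558) = -0.984474
  x_2 = 2.076558 - (-0.163473)/(-0.984474) = 1.910507
Iteration 3:
  f(1.910507) = -0.012402
  f'(1.910507) = -0.833214
  x_3 = 1.910507 - (-0.012402)/(-0.833214) = 1.895622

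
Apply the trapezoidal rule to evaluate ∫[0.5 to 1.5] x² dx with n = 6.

f(x) = x²
a = 0.5, b = 1.5, n = 6
h = (b - a)/n = 0.166667

Trapezoidal rule: (h/2)[f(x₀) + 2f(x₁) + 2f(x₂) + ... + f(xₙ)]

x_0 = 0.5000, f(x_0) = 0.250000, coefficient = 1
x_1 = 0.6667, f(x_1) = 0.444444, coefficient = 2
x_2 = 0.8333, f(x_2) = 0.694444, coefficient = 2
x_3 = 1.0000, f(x_3) = 1.000000, coefficient = 2
x_4 = 1.1667, f(x_4) = 1.361111, coefficient = 2
x_5 = 1.3333, f(x_5) = 1.777778, coefficient = 2
x_6 = 1.5000, f(x_6) = 2.250000, coefficient = 1

I ≈ (0.166667/2) × 13.055556 = 1.087963
Exact value: 1.083333
Error: 0.004630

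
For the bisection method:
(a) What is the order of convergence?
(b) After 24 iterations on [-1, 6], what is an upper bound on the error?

(a) Bisection has linear (order 1) convergence; the error is halved each step.

(b) Error bound = (b-a)/2^n = (6 - (-1))/2^{24}
    = 7/2^{24}

(a) 1 (linear); (b) error ≤ 4.17e-07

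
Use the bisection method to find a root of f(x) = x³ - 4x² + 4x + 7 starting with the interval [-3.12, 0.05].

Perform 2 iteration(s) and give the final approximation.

f(x) = x³ - 4x² + 4x + 7
Initial interval: [-3.12, 0.05]

Iteration 1:
  c_1 = (-3.120000 + 0.050000)/2 = -1.535000
  f(c_1) = f(-1.535000) = -12.181705
  f(a) × f(c) ≥ 0, new interval: [-1.535000, 0.050000]
Iteration 2:
  c_2 = (-1.535000 + 0.050000)/2 = -0.742500
  f(c_2) = f(-0.742500) = 1.415430
  f(a) × f(c) < 0, new interval: [-1.535000, -0.742500]

After 2 iteration(s), the approximation is c_2 = -0.742500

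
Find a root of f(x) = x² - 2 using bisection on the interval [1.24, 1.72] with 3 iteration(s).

f(x) = x² - 2
Initial interval: [1.24, 1.72]

Iteration 1:
  c_1 = (1.240000 + 1.720000)/2 = 1.480000
  f(c_1) = f(1.480000) = 0.190400
  f(a) × f(c) < 0, new interval: [1.240000, 1.480000]
Iteration 2:
  c_2 = (1.240000 + 1.480000)/2 = 1.360000
  f(c_2) = f(1.360000) = -0.150400
  f(a) × f(c) ≥ 0, new interval: [1.360000, 1.480000]
Iteration 3:
  c_3 = (1.360000 + 1.480000)/2 = 1.420000
  f(c_3) = f(1.420000) = 0.016400
  f(a) × f(c) < 0, new interval: [1.360000, 1.420000]

After 3 iteration(s), the approximation is c_3 = 1.420000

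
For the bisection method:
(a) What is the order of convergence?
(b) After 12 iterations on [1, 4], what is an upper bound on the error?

(a) Bisection has linear (order 1) convergence; the error is halved each step.

(b) Error bound = (b-a)/2^n = (4 - 1)/2^{12}
    = 3/2^{12}

(a) 1 (linear); (b) error ≤ 7.32e-04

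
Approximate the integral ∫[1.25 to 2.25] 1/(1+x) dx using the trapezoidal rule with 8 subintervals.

f(x) = 1/(1+x)
a = 1.25, b = 2.25, n = 8
h = (b - a)/n = 0.125000

Trapezoidal rule: (h/2)[f(x₀) + 2f(x₁) + 2f(x₂) + ... + f(xₙ)]

x_0 = 1.2500, f(x_0) = 0.444444, coefficient = 1
x_1 = 1.3750, f(x_1) = 0.421053, coefficient = 2
x_2 = 1.5000, f(x_2) = 0.400000, coefficient = 2
x_3 = 1.6250, f(x_3) = 0.380952, coefficient = 2
x_4 = 1.7500, f(x_4) = 0.363636, coefficient = 2
x_5 = 1.8750, f(x_5) = 0.347826, coefficient = 2
x_6 = 2.0000, f(x_6) = 0.333333, coefficient = 2
x_7 = 2.1250, f(x_7) = 0.320000, coefficient = 2
x_8 = 2.2500, f(x_8) = 0.307692, coefficient = 1

I ≈ (0.125000/2) × 5.885738 = 0.367859
Exact value: 0.367725
Error: 0.000134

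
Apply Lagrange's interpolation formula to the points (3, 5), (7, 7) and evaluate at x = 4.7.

Lagrange interpolation formula:
P(x) = Σ yᵢ × Lᵢ(x)
where Lᵢ(x) = Π_{j≠i} (x - xⱼ)/(xᵢ - xⱼ)

L_0(4.7) = (4.7 - 7)/(3 - 7) = 0.575000
L_1(4.7) = (4.7 - 3)/(7 - 3) = 0.425000

P(4.7) = 5×L_0(4.7) + 7×L_1(4.7)
P(4.7) = 5.850000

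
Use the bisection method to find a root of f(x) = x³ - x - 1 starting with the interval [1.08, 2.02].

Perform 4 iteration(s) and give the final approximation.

f(x) = x³ - x - 1
Initial interval: [1.08, 2.02]

Iteration 1:
  c_1 = (1.080000 + 2.020000)/2 = 1.550000
  f(c_1) = f(1.550000) = 1.173875
  f(a) × f(c) < 0, new interval: [1.080000, 1.550000]
Iteration 2:
  c_2 = (1.080000 + 1.550000)/2 = 1.315000
  f(c_2) = f(1.315000) = -0.041069
  f(a) × f(c) ≥ 0, new interval: [1.315000, 1.550000]
Iteration 3:
  c_3 = (1.315000 + 1.550000)/2 = 1.432500
  f(c_3) = f(1.432500) = 0.507071
  f(a) × f(c) < 0, new interval: [1.315000, 1.432500]
Iteration 4:
  c_4 = (1.315000 + 1.432500)/2 = 1.373750
  f(c_4) = f(1.373750) = 0.218776
  f(a) × f(c) < 0, new interval: [1.315000, 1.373750]

After 4 iteration(s), the approximation is c_4 = 1.373750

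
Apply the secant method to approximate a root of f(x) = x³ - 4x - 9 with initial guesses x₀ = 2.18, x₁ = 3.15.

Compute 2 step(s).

f(x) = x³ - 4x - 9
x₀ = 2.18, x₁ = 3.15

Secant formula: x_{n+1} = x_n - f(x_n)(x_n - x_{n-1})/(f(x_n) - f(x_{n-1}))

Iteration 1:
  f(2.180000) = -7.359768
  f(3.150000) = 9.655875
  x_2 = 3.150000 - 9.655875×(3.150000 - 2.180000)/(9.655875 - (-7.359768))
       = 2.599554
Iteration 2:
  f(3.150000) = 9.655875
  f(2.599554) = -1.831265
  x_3 = 2.599554 - (-1.831265)×(2.599554 - 3.150000)/(-1.831265 - 9.655875)
       = 2.687305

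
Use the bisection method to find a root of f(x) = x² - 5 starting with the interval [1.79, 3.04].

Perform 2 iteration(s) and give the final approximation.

f(x) = x² - 5
Initial interval: [1.79, 3.04]

Iteration 1:
  c_1 = (1.790000 + 3.040000)/2 = 2.415000
  f(c_1) = f(2.415000) = 0.832225
  f(a) × f(c) < 0, new interval: [1.790000, 2.415000]
Iteration 2:
  c_2 = (1.790000 + 2.415000)/2 = 2.102500
  f(c_2) = f(2.102500) = -0.579494
  f(a) × f(c) ≥ 0, new interval: [2.102500, 2.415000]

After 2 iteration(s), the approximation is c_2 = 2.102500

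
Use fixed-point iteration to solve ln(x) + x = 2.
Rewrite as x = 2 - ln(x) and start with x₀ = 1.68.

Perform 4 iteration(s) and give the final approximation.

Equation: ln(x) + x = 2
Fixed-point form: x = 2 - ln(x)
x₀ = 1.68

x_1 = g(1.680000) = 1.481206
x_2 = g(1.481206) = 1.607143
x_3 = g(1.607143) = 1.525542
x_4 = g(1.525542) = 1.577650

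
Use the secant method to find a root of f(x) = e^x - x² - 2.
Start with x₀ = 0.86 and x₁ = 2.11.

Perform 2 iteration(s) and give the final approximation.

f(x) = e^x - x² - 2
x₀ = 0.86, x₁ = 2.11

Secant formula: x_{n+1} = x_n - f(x_n)(x_n - x_{n-1})/(f(x_n) - f(x_{n-1}))

Iteration 1:
  f(0.860000) = -0.376439
  f(2.110000) = 1.796141
  x_2 = 2.110000 - 1.796141×(2.110000 - 0.860000)/(1.796141 - (-0.376439))
       = 1.076585
Iteration 2:
  f(2.110000) = 1.796141
  f(1.076585) = -0.224394
  x_3 = 1.076585 - (-0.224394)×(1.076585 - 2.110000)/(-0.224394 - 1.796141)
       = 1.191353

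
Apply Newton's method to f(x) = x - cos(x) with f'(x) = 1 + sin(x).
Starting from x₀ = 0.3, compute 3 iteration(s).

f(x) = x - cos(x)
f'(x) = 1 + sin(x)
x₀ = 0.3

Newton-Raphson formula: x_{n+1} = x_n - f(x_n)/f'(x_n)

Iteration 1:
  f(0.300000) = -0.655336
  f'(0.300000) = 1.295520
  x_1 = 0.300000 - (-0.655336)/1.295520 = 0.805848
Iteration 2:
  f(0.805848) = 0.113349
  f'(0.805848) = 1.721418
  x_2 = 0.805848 - 0.113349/1.721418 = 0.740002
Iteration 3:
  f(0.740002) = 0.001535
  f'(0.740002) = 1.674289
  x_3 = 0.740002 - 0.001535/1.674289 = 0.739085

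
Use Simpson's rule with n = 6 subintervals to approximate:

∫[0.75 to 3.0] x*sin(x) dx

f(x) = x*sin(x)
a = 0.75, b = 3.0, n = 6
h = (b - a)/n = 0.375000

Simpson's rule: (h/3)[f(x₀) + 4f(x₁) + 2f(x₂) + ... + f(xₙ)]

x_0 = 0.7500, f(x_0) = 0.511229, coefficient = 1
x_1 = 1.1250, f(x_1) = 1.015051, coefficient = 4
x_2 = 1.5000, f(x_2) = 1.496242, coefficient = 2
x_3 = 1.8750, f(x_3) = 1.788911, coefficient = 4
x_4 = 2.2500, f(x_4) = 1.750665, coefficient = 2
x_5 = 2.6250, f(x_5) = 1.296541, coefficient = 4
x_6 = 3.0000, f(x_6) = 0.423360, coefficient = 1

I ≈ (0.375000/3) × 23.830414 = 2.978802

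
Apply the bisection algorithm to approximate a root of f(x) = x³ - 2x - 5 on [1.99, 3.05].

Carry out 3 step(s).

f(x) = x³ - 2x - 5
Initial interval: [1.99, 3.05]

Iteration 1:
  c_1 = (1.990000 + 3.050000)/2 = 2.520000
  f(c_1) = f(2.520000) = 5.963008
  f(a) × f(c) < 0, new interval: [1.990000, 2.520000]
Iteration 2:
  c_2 = (1.990000 + 2.520000)/2 = 2.255000
  f(c_2) = f(2.255000) = 1.956731
  f(a) × f(c) < 0, new interval: [1.990000, 2.255000]
Iteration 3:
  c_3 = (1.990000 + 2.255000)/2 = 2.122500
  f(c_3) = f(2.122500) = 0.316876
  f(a) × f(c) < 0, new interval: [1.990000, 2.122500]

After 3 iteration(s), the approximation is c_3 = 2.122500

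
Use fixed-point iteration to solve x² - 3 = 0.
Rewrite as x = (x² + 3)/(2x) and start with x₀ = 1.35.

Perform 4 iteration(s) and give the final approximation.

Equation: x² - 3 = 0
Fixed-point form: x = (x² + 3)/(2x)
x₀ = 1.35

x_1 = g(1.350000) = 1.786111
x_2 = g(1.786111) = 1.732869
x_3 = g(1.732869) = 1.732051
x_4 = g(1.732051) = 1.732051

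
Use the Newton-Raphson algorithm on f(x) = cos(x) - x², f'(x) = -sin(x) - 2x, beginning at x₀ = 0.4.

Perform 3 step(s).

f(x) = cos(x) - x²
f'(x) = -sin(x) - 2x
x₀ = 0.4

Newton-Raphson formula: x_{n+1} = x_n - f(x_n)/f'(x_n)

Iteration 1:
  f(0.400000) = 0.761061
  f'(0.400000) = -1.189418
  x_1 = 0.400000 - 0.761061/(-1.189418) = 1.039860
Iteration 2:
  f(1.039860) = -0.574967
  f'(1.039860) = -2.942053
  x_2 = 1.039860 - (-0.574967)/(-2.942053) = 0.844429
Iteration 3:
  f(0.844429) = -0.048902
  f'(0.844429) = -2.436450
  x_3 = 0.844429 - (-0.048902)/(-2.436450) = 0.824358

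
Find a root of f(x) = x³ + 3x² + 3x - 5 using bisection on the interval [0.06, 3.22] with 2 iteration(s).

f(x) = x³ + 3x² + 3x - 5
Initial interval: [0.06, 3.22]

Iteration 1:
  c_1 = (0.060000 + 3.220000)/2 = 1.640000
  f(c_1) = f(1.640000) = 12.399744
  f(a) × f(c) < 0, new interval: [0.060000, 1.640000]
Iteration 2:
  c_2 = (0.060000 + 1.640000)/2 = 0.850000
  f(c_2) = f(0.850000) = 0.331625
  f(a) × f(c) < 0, new interval: [0.060000, 0.850000]

After 2 iteration(s), the approximation is c_2 = 0.850000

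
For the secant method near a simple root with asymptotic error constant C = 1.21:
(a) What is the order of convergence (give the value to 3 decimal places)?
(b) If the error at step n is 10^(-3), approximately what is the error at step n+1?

(a) Secant method has superlinear convergence with order φ = (1+√5)/2 ≈ 1.618.
    This means |e_{n+1}| ≈ C|e_n|^1.618.

(b) With |e_n| = 10^(-3) and C = 1.21:
    |e_{n+1}| ≈ 1.21 × (10^(-3))^1.618 = 1.21 × 10^(-4.85)

(a) ≈ 1.618 (golden ratio); (b) |e_{n+1}| ≈ 1.693e-05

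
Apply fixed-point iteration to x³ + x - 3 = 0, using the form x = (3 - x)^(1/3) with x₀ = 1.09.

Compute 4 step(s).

Equation: x³ + x - 3 = 0
Fixed-point form: x = (3 - x)^(1/3)
x₀ = 1.09

x_1 = g(1.090000) = 1.240731
x_2 = g(1.240731) = 1.207195
x_3 = g(1.207195) = 1.214817
x_4 = g(1.214817) = 1.213093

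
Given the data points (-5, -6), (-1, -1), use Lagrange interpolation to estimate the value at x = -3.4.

Lagrange interpolation formula:
P(x) = Σ yᵢ × Lᵢ(x)
where Lᵢ(x) = Π_{j≠i} (x - xⱼ)/(xᵢ - xⱼ)

L_0(-3.4) = (-3.4 - (-1))/(-5 - (-1)) = 0.600000
L_1(-3.4) = (-3.4 - (-5))/(-1 - (-5)) = 0.400000

P(-3.4) = (-6)×L_0(-3.4) + (-1)×L_1(-3.4)
P(-3.4) = -4.000000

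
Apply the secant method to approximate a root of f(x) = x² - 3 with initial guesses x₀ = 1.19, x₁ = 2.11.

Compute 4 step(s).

f(x) = x² - 3
x₀ = 1.19, x₁ = 2.11

Secant formula: x_{n+1} = x_n - f(x_n)(x_n - x_{n-1})/(f(x_n) - f(x_{n-1}))

Iteration 1:
  f(1.190000) = -1.583900
  f(2.110000) = 1.452100
  x_2 = 2.110000 - 1.452100×(2.110000 - 1.190000)/(1.452100 - (-1.583900))
       = 1.669970
Iteration 2:
  f(2.110000) = 1.452100
  f(1.669970) = -0.211201
  x_3 = 1.669970 - (-0.211201)×(1.669970 - 2.110000)/(-0.211201 - 1.452100)
       = 1.725843
Iteration 3:
  f(1.669970) = -0.211201
  f(1.725843) = -0.021464
  x_4 = 1.725843 - (-0.021464)×(1.725843 - 1.669970)/(-0.021464 - (-0.211201))
       = 1.732164
Iteration 4:
  f(1.725843) = -0.021464
  f(1.732164) = 0.000393
  x_5 = 1.732164 - 0.000393×(1.732164 - 1.725843)/(0.000393 - (-0.021464))
       = 1.732051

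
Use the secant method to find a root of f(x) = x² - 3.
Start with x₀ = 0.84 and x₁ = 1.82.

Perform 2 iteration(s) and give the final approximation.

f(x) = x² - 3
x₀ = 0.84, x₁ = 1.82

Secant formula: x_{n+1} = x_n - f(x_n)(x_n - x_{n-1})/(f(x_n) - f(x_{n-1}))

Iteration 1:
  f(0.840000) = -2.294400
  f(1.820000) = 0.312400
  x_2 = 1.820000 - 0.312400×(1.820000 - 0.840000)/(0.312400 - (-2.294400))
       = 1.702556
Iteration 2:
  f(1.820000) = 0.312400
  f(1.702556) = -0.101302
  x_3 = 1.702556 - (-0.101302)×(1.702556 - 1.820000)/(-0.101302 - 0.312400)
       = 1.731314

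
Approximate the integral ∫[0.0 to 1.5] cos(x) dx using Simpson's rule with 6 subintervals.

f(x) = cos(x)
a = 0.0, b = 1.5, n = 6
h = (b - a)/n = 0.250000

Simpson's rule: (h/3)[f(x₀) + 4f(x₁) + 2f(x₂) + ... + f(xₙ)]

x_0 = 0.0000, f(x_0) = 1.000000, coefficient = 1
x_1 = 0.2500, f(x_1) = 0.968912, coefficient = 4
x_2 = 0.5000, f(x_2) = 0.877583, coefficient = 2
x_3 = 0.7500, f(x_3) = 0.731689, coefficient = 4
x_4 = 1.0000, f(x_4) = 0.540302, coefficient = 2
x_5 = 1.2500, f(x_5) = 0.315322, coefficient = 4
x_6 = 1.5000, f(x_6) = 0.070737, coefficient = 1

I ≈ (0.250000/3) × 11.970202 = 0.997517
Exact value: 0.997495
Error: 0.000022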